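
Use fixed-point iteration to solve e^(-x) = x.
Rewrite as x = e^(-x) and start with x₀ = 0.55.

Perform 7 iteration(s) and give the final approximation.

Equation: e^(-x) = x
Fixed-point form: x = e^(-x)
x₀ = 0.55

x_1 = g(0.550000) = 0.576950
x_2 = g(0.576950) = 0.561609
x_3 = g(0.561609) = 0.570291
x_4 = g(0.570291) = 0.565361
x_5 = g(0.565361) = 0.568155
x_6 = g(0.568155) = 0.566570
x_7 = g(0.566570) = 0.567469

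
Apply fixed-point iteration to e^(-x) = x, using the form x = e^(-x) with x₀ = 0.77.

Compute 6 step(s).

Equation: e^(-x) = x
Fixed-point form: x = e^(-x)
x₀ = 0.77

x_1 = g(0.770000) = 0.463013
x_2 = g(0.463013) = 0.629384
x_3 = g(0.629384) = 0.532920
x_4 = g(0.532920) = 0.586889
x_5 = g(0.586889) = 0.556055
x_6 = g(0.556055) = 0.573467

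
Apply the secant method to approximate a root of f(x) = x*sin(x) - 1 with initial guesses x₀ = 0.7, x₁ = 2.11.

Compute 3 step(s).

f(x) = x*sin(x) - 1
x₀ = 0.7, x₁ = 2.11

Secant formula: x_{n+1} = x_n - f(x_n)(x_n - x_{n-1})/(f(x_n) - f(x_{n-1}))

Iteration 1:
  f(0.700000) = -0.549048
  f(2.110000) = 0.810629
  x_2 = 2.110000 - 0.810629×(2.110000 - 0.700000)/(0.810629 - (-0.549048))
       = 1.269369
Iteration 2:
  f(2.110000) = 0.810629
  f(1.269369) = 0.212138
  x_3 = 1.269369 - 0.212138×(1.269369 - 2.110000)/(0.212138 - 0.810629)
       = 0.971404
Iteration 3:
  f(1.269369) = 0.212138
  f(0.971404) = -0.197933
  x_4 = 0.971404 - (-0.197933)×(0.971404 - 1.269369)/(-0.197933 - 0.212138)
       = 1.115226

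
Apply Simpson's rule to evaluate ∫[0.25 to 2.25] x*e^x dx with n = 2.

f(x) = x*e^x
a = 0.25, b = 2.25, n = 2
h = (b - a)/n = 1.000000

Simpson's rule: (h/3)[f(x₀) + 4f(x₁) + 2f(x₂) + ... + f(xₙ)]

x_0 = 0.2500, f(x_0) = 0.321006, coefficient = 1
x_1 = 1.2500, f(x_1) = 4.362929, coefficient = 4
x_2 = 2.2500, f(x_2) = 21.347406, coefficient = 1

I ≈ (1.000000/3) × 39.120127 = 13.040042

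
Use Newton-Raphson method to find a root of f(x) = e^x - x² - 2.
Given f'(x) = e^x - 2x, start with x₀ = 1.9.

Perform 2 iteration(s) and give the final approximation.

f(x) = e^x - x² - 2
f'(x) = e^x - 2x
x₀ = 1.9

Newton-Raphson formula: x_{n+1} = x_n - f(x_n)/f'(x_n)

Iteration 1:
  f(1.900000) = 1.075894
  f'(1.900000) = 2.885894
  x_1 = 1.900000 - 1.075894/2.885894 = 1.527189
Iteration 2:
  f(1.527189) = 0.272906
  f'(1.527189) = 1.550834
  x_2 = 1.527189 - 0.272906/1.550834 = 1.351215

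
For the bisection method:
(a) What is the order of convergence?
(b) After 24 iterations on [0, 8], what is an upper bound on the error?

(a) Bisection has linear (order 1) convergence; the error is halved each step.

(b) Error bound = (b-a)/2^n = (8 - 0)/2^{24}
    = 8/2^{24}

(a) 1 (linear); (b) error ≤ 4.77e-07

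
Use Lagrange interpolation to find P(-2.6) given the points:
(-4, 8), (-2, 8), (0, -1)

Lagrange interpolation formula:
P(x) = Σ yᵢ × Lᵢ(x)
where Lᵢ(x) = Π_{j≠i} (x - xⱼ)/(xᵢ - xⱼ)

L_0(-2.6) = (-2.6 - (-2))/(-4 - (-2)) × (-2.6 - 0)/(-4 - 0) = 0.195000
L_1(-2.6) = (-2.6 - (-4))/(-2 - (-4)) × (-2.6 - 0)/(-2 - 0) = 0.910000
L_2(-2.6) = (-2.6 - (-4))/(0 - (-4)) × (-2.6 - (-2))/(0 - (-2)) = -0.105000

P(-2.6) = 8×L_0(-2.6) + 8×L_1(-2.6) + (-1)×L_2(-2.6)
P(-2.6) = 8.945000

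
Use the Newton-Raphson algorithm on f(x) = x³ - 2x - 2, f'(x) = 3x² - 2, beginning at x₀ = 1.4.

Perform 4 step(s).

f(x) = x³ - 2x - 2
f'(x) = 3x² - 2
x₀ = 1.4

Newton-Raphson formula: x_{n+1} = x_n - f(x_n)/f'(x_n)

Iteration 1:
  f(1.400000) = -2.056000
  f'(1.400000) = 3.880000
  x_1 = 1.400000 - (-2.056000)/3.880000 = 1.929897
Iteration 2:
  f(1.929897) = 1.328111
  f'(1.929897) = 9.173506
  x_2 = 1.929897 - 1.328111/9.173506 = 1.785120
Iteration 3:
  f(1.785120) = 0.118319
  f'(1.785120) = 7.559961
  x_3 = 1.785120 - 0.118319/7.559961 = 1.769469
Iteration 4:
  f(1.769469) = 0.001308
  f'(1.769469) = 7.393065
  x_4 = 1.769469 - 0.001308/7.393065 = 1.769292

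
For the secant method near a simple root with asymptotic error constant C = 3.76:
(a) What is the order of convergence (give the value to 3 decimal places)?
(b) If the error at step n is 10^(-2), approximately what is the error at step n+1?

(a) Secant method has superlinear convergence with order φ = (1+√5)/2 ≈ 1.618.
    This means |e_{n+1}| ≈ C|e_n|^1.618.

(b) With |e_n| = 10^(-2) and C = 3.76:
    |e_{n+1}| ≈ 3.76 × (10^(-2))^1.618 = 3.76 × 10^(-3.24)

(a) ≈ 1.618 (golden ratio); (b) |e_{n+1}| ≈ 2.183e-03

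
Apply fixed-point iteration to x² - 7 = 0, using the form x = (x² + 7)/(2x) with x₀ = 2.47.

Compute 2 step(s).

Equation: x² - 7 = 0
Fixed-point form: x = (x² + 7)/(2x)
x₀ = 2.47

x_1 = g(2.470000) = 2.652004
x_2 = g(2.652004) = 2.645759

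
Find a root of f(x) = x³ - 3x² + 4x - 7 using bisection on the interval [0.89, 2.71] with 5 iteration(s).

f(x) = x³ - 3x² + 4x - 7
Initial interval: [0.89, 2.71]

Iteration 1:
  c_1 = (0.890000 + 2.710000)/2 = 1.800000
  f(c_1) = f(1.800000) = -3.688000
  f(a) × f(c) ≥ 0, new interval: [1.800000, 2.710000]
Iteration 2:
  c_2 = (1.800000 + 2.710000)/2 = 2.255000
  f(c_2) = f(2.255000) = -1.768344
  f(a) × f(c) ≥ 0, new interval: [2.255000, 2.710000]
Iteration 3:
  c_3 = (2.255000 + 2.710000)/2 = 2.482500
  f(c_3) = f(2.482500) = -0.259252
  f(a) × f(c) ≥ 0, new interval: [2.482500, 2.710000]
Iteration 4:
  c_4 = (2.482500 + 2.710000)/2 = 2.596250
  f(c_4) = f(2.596250) = 0.663517
  f(a) × f(c) < 0, new interval: [2.482500, 2.596250]
Iteration 5:
  c_5 = (2.482500 + 2.596250)/2 = 2.539375
  f(c_5) = f(2.539375) = 0.187194
  f(a) × f(c) < 0, new interval: [2.482500, 2.539375]

After 5 iteration(s), the approximation is c_5 = 2.539375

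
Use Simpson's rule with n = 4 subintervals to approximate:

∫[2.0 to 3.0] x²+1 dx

f(x) = x²+1
a = 2.0, b = 3.0, n = 4
h = (b - a)/n = 0.250000

Simpson's rule: (h/3)[f(x₀) + 4f(x₁) + 2f(x₂) + ... + f(xₙ)]

x_0 = 2.0000, f(x_0) = 5.000000, coefficient = 1
x_1 = 2.2500, f(x_1) = 6.062500, coefficient = 4
x_2 = 2.5000, f(x_2) = 7.250000, coefficient = 2
x_3 = 2.7500, f(x_3) = 8.562500, coefficient = 4
x_4 = 3.0000, f(x_4) = 10.000000, coefficient = 1

I ≈ (0.250000/3) × 88.000000 = 7.333333
Exact value: 7.333333
Error: 0.000000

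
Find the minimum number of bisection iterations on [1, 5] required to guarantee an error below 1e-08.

We need (b-a)/2^n ≤ 1e-08
(5 - 1)/2^n ≤ 1e-08
4/2^n ≤ 1e-08
2^n ≥ 400000000
n ≥ log₂(400000000) = 28.58
n ≥ 29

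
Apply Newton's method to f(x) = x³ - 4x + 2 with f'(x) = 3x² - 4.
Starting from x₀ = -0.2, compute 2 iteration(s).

f(x) = x³ - 4x + 2
f'(x) = 3x² - 4
x₀ = -0.2

Newton-Raphson formula: x_{n+1} = x_n - f(x_n)/f'(x_n)

Iteration 1:
  f(-0.200000) = 2.792000
  f'(-0.200000) = -3.880000
  x_1 = -0.200000 - 2.792000/(-3.880000) = 0.519588
Iteration 2:
  f(0.519588) = 0.061923
  f'(0.519588) = -3.190086
  x_2 = 0.519588 - 0.061923/(-3.190086) = 0.538999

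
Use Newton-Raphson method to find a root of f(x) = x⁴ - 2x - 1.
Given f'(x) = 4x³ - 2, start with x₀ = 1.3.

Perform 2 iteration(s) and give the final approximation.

f(x) = x⁴ - 2x - 1
f'(x) = 4x³ - 2
x₀ = 1.3

Newton-Raphson formula: x_{n+1} = x_n - f(x_n)/f'(x_n)

Iteration 1:
  f(1.300000) = -0.743900
  f'(1.300000) = 6.788000
  x_1 = 1.300000 - (-0.743900)/6.788000 = 1.409590
Iteration 2:
  f(1.409590) = 0.128771
  f'(1.409590) = 9.203116
  x_2 = 1.409590 - 0.128771/9.203116 = 1.395598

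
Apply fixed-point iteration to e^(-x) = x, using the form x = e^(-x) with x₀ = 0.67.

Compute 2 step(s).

Equation: e^(-x) = x
Fixed-point form: x = e^(-x)
x₀ = 0.67

x_1 = g(0.670000) = 0.511709
x_2 = g(0.511709) = 0.599470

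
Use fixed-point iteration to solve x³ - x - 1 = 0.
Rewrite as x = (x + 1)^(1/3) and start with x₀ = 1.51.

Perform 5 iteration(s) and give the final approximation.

Equation: x³ - x - 1 = 0
Fixed-point form: x = (x + 1)^(1/3)
x₀ = 1.51

x_1 = g(1.510000) = 1.359016
x_2 = g(1.359016) = 1.331201
x_3 = g(1.331201) = 1.325948
x_4 = g(1.325948) = 1.324952
x_5 = g(1.324952) = 1.324762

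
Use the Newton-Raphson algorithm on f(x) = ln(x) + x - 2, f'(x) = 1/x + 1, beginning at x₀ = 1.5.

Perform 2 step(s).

f(x) = ln(x) + x - 2
f'(x) = 1/x + 1
x₀ = 1.5

Newton-Raphson formula: x_{n+1} = x_n - f(x_n)/f'(x_n)

Iteration 1:
  f(1.500000) = -0.094535
  f'(1.500000) = 1.666667
  x_1 = 1.500000 - (-0.094535)/1.666667 = 1.556721
Iteration 2:
  f(1.556721) = -0.000697
  f'(1.556721) = 1.642376
  x_2 = 1.556721 - (-0.000697)/1.642376 = 1.557146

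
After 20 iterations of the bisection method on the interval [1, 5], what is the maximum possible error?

Bisection error bound: |error| ≤ (b-a)/2^n
|error| ≤ (5 - 1)/2^20 = 4/2^20
|error| ≤ 0.0000038147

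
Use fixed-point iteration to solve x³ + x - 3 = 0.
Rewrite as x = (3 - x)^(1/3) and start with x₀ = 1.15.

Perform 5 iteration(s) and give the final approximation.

Equation: x³ + x - 3 = 0
Fixed-point form: x = (3 - x)^(1/3)
x₀ = 1.15

x_1 = g(1.150000) = 1.227601
x_2 = g(1.227601) = 1.210191
x_3 = g(1.210191) = 1.214140
x_4 = g(1.214140) = 1.213247
x_5 = g(1.213247) = 1.213449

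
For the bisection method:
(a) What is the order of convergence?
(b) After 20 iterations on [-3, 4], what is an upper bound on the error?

(a) Bisection has linear (order 1) convergence; the error is halved each step.

(b) Error bound = (b-a)/2^n = (4 - (-3))/2^{20}
    = 7/2^{20}

(a) 1 (linear); (b) error ≤ 6.68e-06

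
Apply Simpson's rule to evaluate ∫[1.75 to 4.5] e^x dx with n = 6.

f(x) = e^x
a = 1.75, b = 4.5, n = 6
h = (b - a)/n = 0.458333

Simpson's rule: (h/3)[f(x₀) + 4f(x₁) + 2f(x₂) + ... + f(xₙ)]

x_0 = 1.7500, f(x_0) = 5.754603, coefficient = 1
x_1 = 2.2083, f(x_1) = 9.100536, coefficient = 4
x_2 = 2.6667, f(x_2) = 14.391916, coefficient = 2
x_3 = 3.1250, f(x_3) = 22.759895, coefficient = 4
x_4 = 3.5833, f(x_4) = 35.993319, coefficient = 2
x_5 = 4.0417, f(x_5) = 56.921132, coefficient = 4
x_6 = 4.5000, f(x_6) = 90.017131, coefficient = 1

I ≈ (0.458333/3) × 551.668458 = 84.282681
Exact value: 84.262529
Error: 0.020153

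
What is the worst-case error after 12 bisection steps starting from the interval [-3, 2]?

Bisection error bound: |error| ≤ (b-a)/2^n
|error| ≤ (2 - (-3))/2^12 = 5/2^12
|error| ≤ 0.0012207031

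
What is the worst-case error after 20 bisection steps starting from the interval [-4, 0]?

Bisection error bound: |error| ≤ (b-a)/2^n
|error| ≤ (0 - (-4))/2^20 = 4/2^20
|error| ≤ 0.0000038147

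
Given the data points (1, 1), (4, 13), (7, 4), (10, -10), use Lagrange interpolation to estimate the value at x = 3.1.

Lagrange interpolation formula:
P(x) = Σ yᵢ × Lᵢ(x)
where Lᵢ(x) = Π_{j≠i} (x - xⱼ)/(xᵢ - xⱼ)

L_0(3.1) = (3.1 - 4)/(1 - 4) × (3.1 - 7)/(1 - 7) × (3.1 - 10)/(1 - 10) = 0.149500
L_1(3.1) = (3.1 - 1)/(4 - 1) × (3.1 - 7)/(4 - 7) × (3.1 - 10)/(4 - 10) = 1.046500
L_2(3.1) = (3.1 - 1)/(7 - 1) × (3.1 - 4)/(7 - 4) × (3.1 - 10)/(7 - 10) = -0.241500
L_3(3.1) = (3.1 - 1)/(10 - 1) × (3.1 - 4)/(10 - 4) × (3.1 - 7)/(10 - 7) = 0.045500

P(3.1) = 1×L_0(3.1) + 13×L_1(3.1) + 4×L_2(3.1) + (-10)×L_3(3.1)
P(3.1) = 12.333000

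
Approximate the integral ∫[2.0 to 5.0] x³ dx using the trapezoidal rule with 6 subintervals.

f(x) = x³
a = 2.0, b = 5.0, n = 6
h = (b - a)/n = 0.500000

Trapezoidal rule: (h/2)[f(x₀) + 2f(x₁) + 2f(x₂) + ... + f(xₙ)]

x_0 = 2.0000, f(x_0) = 8.000000, coefficient = 1
x_1 = 2.5000, f(x_1) = 15.625000, coefficient = 2
x_2 = 3.0000, f(x_2) = 27.000000, coefficient = 2
x_3 = 3.5000, f(x_3) = 42.875000, coefficient = 2
x_4 = 4.0000, f(x_4) = 64.000000, coefficient = 2
x_5 = 4.5000, f(x_5) = 91.125000, coefficient = 2
x_6 = 5.0000, f(x_6) = 125.000000, coefficient = 1

I ≈ (0.500000/2) × 614.250000 = 153.562500
Exact value: 152.250000
Error: 1.312500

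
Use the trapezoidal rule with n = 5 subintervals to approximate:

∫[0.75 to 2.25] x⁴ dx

f(x) = x⁴
a = 0.75, b = 2.25, n = 5
h = (b - a)/n = 0.300000

Trapezoidal rule: (h/2)[f(x₀) + 2f(x₁) + 2f(x₂) + ... + f(xₙ)]

x_0 = 0.7500, f(x_0) = 0.316406, coefficient = 1
x_1 = 1.0500, f(x_1) = 1.215506, coefficient = 2
x_2 = 1.3500, f(x_2) = 3.321506, coefficient = 2
x_3 = 1.6500, f(x_3) = 7.412006, coefficient = 2
x_4 = 1.9500, f(x_4) = 14.459006, coefficient = 2
x_5 = 2.2500, f(x_5) = 25.628906, coefficient = 1

I ≈ (0.300000/2) × 78.761362 = 11.814204
Exact value: 11.485547
Error: 0.328657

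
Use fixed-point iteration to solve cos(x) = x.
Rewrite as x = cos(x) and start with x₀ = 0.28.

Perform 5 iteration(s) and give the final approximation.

Equation: cos(x) = x
Fixed-point form: x = cos(x)
x₀ = 0.28

x_1 = g(0.280000) = 0.961055
x_2 = g(0.961055) = 0.572655
x_3 = g(0.572655) = 0.840465
x_4 = g(0.840465) = 0.667116
x_5 = g(0.667116) = 0.785609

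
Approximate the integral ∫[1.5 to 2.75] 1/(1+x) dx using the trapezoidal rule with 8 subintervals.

f(x) = 1/(1+x)
a = 1.5, b = 2.75, n = 8
h = (b - a)/n = 0.156250

Trapezoidal rule: (h/2)[f(x₀) + 2f(x₁) + 2f(x₂) + ... + f(xₙ)]

x_0 = 1.5000, f(x_0) = 0.400000, coefficient = 1
x_1 = 1.6562, f(x_1) = 0.376471, coefficient = 2
x_2 = 1.8125, f(x_2) = 0.355556, coefficient = 2
x_3 = 1.9688, f(x_3) = 0.336842, coefficient = 2
x_4 = 2.1250, f(x_4) = 0.320000, coefficient = 2
x_5 = 2.2812, f(x_5) = 0.304762, coefficient = 2
x_6 = 2.4375, f(x_6) = 0.290909, coefficient = 2
x_7 = 2.5938, f(x_7) = 0.278261, coefficient = 2
x_8 = 2.7500, f(x_8) = 0.266667, coefficient = 1

I ≈ (0.156250/2) × 5.192267 = 0.405646
Exact value: 0.405465
Error: 0.000181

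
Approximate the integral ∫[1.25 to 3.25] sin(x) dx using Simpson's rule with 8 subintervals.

f(x) = sin(x)
a = 1.25, b = 3.25, n = 8
h = (b - a)/n = 0.250000

Simpson's rule: (h/3)[f(x₀) + 4f(x₁) + 2f(x₂) + ... + f(xₙ)]

x_0 = 1.2500, f(x_0) = 0.948985, coefficient = 1
x_1 = 1.5000, f(x_1) = 0.997495, coefficient = 4
x_2 = 1.7500, f(x_2) = 0.983986, coefficient = 2
x_3 = 2.0000, f(x_3) = 0.909297, coefficient = 4
x_4 = 2.2500, f(x_4) = 0.778073, coefficient = 2
x_5 = 2.5000, f(x_5) = 0.598472, coefficient = 4
x_6 = 2.7500, f(x_6) = 0.381661, coefficient = 2
x_7 = 3.0000, f(x_7) = 0.141120, coefficient = 4
x_8 = 3.2500, f(x_8) = -0.108195, coefficient = 1

I ≈ (0.250000/3) × 15.713768 = 1.309481
Exact value: 1.309452
Error: 0.000029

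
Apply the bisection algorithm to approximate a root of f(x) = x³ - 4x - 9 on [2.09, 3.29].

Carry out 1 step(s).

f(x) = x³ - 4x - 9
Initial interval: [2.09, 3.29]

Iteration 1:
  c_1 = (2.090000 + 3.290000)/2 = 2.690000
  f(c_1) = f(2.690000) = -0.294891
  f(a) × f(c) ≥ 0, new interval: [2.690000, 3.290000]

After 1 iteration(s), the approximation is c_1 = 2.690000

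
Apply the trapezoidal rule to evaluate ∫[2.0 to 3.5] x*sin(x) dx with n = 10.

f(x) = x*sin(x)
a = 2.0, b = 3.5, n = 10
h = (b - a)/n = 0.150000

Trapezoidal rule: (h/2)[f(x₀) + 2f(x₁) + 2f(x₂) + ... + f(xₙ)]

x_0 = 2.0000, f(x_0) = 1.818595, coefficient = 1
x_1 = 2.1500, f(x_1) = 1.799332, coefficient = 2
x_2 = 2.3000, f(x_2) = 1.715122, coefficient = 2
x_3 = 2.4500, f(x_3) = 1.562524, coefficient = 2
x_4 = 2.6000, f(x_4) = 1.340304, coefficient = 2
x_5 = 2.7500, f(x_5) = 1.049568, coefficient = 2
x_6 = 2.9000, f(x_6) = 0.693823, coefficient = 2
x_7 = 3.0500, f(x_7) = 0.278967, coefficient = 2
x_8 = 3.2000, f(x_8) = -0.186797, coefficient = 2
x_9 = 3.3500, f(x_9) = -0.693122, coefficient = 2
x_10 = 3.5000, f(x_10) = -1.227741, coefficient = 1

I ≈ (0.150000/2) × 15.710295 = 1.178272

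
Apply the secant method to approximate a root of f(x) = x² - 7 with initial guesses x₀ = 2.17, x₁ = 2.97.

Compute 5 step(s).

f(x) = x² - 7
x₀ = 2.17, x₁ = 2.97

Secant formula: x_{n+1} = x_n - f(x_n)(x_n - x_{n-1})/(f(x_n) - f(x_{n-1}))

Iteration 1:
  f(2.170000) = -2.291100
  f(2.970000) = 1.820900
  x_2 = 2.970000 - 1.820900×(2.970000 - 2.170000)/(1.820900 - (-2.291100))
       = 2.615739
Iteration 2:
  f(2.970000) = 1.820900
  f(2.615739) = -0.157908
  x_3 = 2.615739 - (-0.157908)×(2.615739 - 2.970000)/(-0.157908 - 1.820900)
       = 2.644009
Iteration 3:
  f(2.615739) = -0.157908
  f(2.644009) = -0.009216
  x_4 = 2.644009 - (-0.009216)×(2.644009 - 2.615739)/(-0.009216 - (-0.157908))
       = 2.645761
Iteration 4:
  f(2.644009) = -0.009216
  f(2.645761) = 0.000053
  x_5 = 2.645761 - 0.000053×(2.645761 - 2.644009)/(0.000053 - (-0.009216))
       = 2.645751
Iteration 5:
  f(2.645761) = 0.000053
  f(2.645751) = 0.000000
  x_6 = 2.645751 - 0.000000×(2.645751 - 2.645761)/(0.000000 - 0.000053)
       = 2.645751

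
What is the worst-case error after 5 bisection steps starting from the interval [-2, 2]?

Bisection error bound: |error| ≤ (b-a)/2^n
|error| ≤ (2 - (-2))/2^5 = 4/2^5
|error| ≤ 0.1250000000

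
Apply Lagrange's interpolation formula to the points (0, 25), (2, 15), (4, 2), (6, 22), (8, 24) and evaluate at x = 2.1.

Lagrange interpolation formula:
P(x) = Σ yᵢ × Lᵢ(x)
where Lᵢ(x) = Π_{j≠i} (x - xⱼ)/(xᵢ - xⱼ)

L_0(2.1) = (2.1 - 2)/(0 - 2) × (2.1 - 4)/(0 - 4) × (2.1 - 6)/(0 - 6) × (2.1 - 8)/(0 - 8) = -0.011385
L_1(2.1) = (2.1 - 0)/(2 - 0) × (2.1 - 4)/(2 - 4) × (2.1 - 6)/(2 - 6) × (2.1 - 8)/(2 - 8) = 0.956353
L_2(2.1) = (2.1 - 0)/(4 - 0) × (2.1 - 2)/(4 - 2) × (2.1 - 6)/(4 - 6) × (2.1 - 8)/(4 - 8) = 0.075502
L_3(2.1) = (2.1 - 0)/(6 - 0) × (2.1 - 2)/(6 - 2) × (2.1 - 4)/(6 - 4) × (2.1 - 8)/(6 - 8) = -0.024522
L_4(2.1) = (2.1 - 0)/(8 - 0) × (2.1 - 2)/(8 - 2) × (2.1 - 4)/(8 - 4) × (2.1 - 6)/(8 - 6) = 0.004052

P(2.1) = 25×L_0(2.1) + 15×L_1(2.1) + 2×L_2(2.1) + 22×L_3(2.1) + 24×L_4(2.1)
P(2.1) = 13.769446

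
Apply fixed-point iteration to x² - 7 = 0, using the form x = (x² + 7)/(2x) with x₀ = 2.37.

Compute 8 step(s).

Equation: x² - 7 = 0
Fixed-point form: x = (x² + 7)/(2x)
x₀ = 2.37

x_1 = g(2.370000) = 2.661793
x_2 = g(2.661793) = 2.645800
x_3 = g(2.645800) = 2.645751
x_4 = g(2.645751) = 2.645751
x_5 = g(2.645751) = 2.645751
x_6 = g(2.645751) = 2.645751
x_7 = g(2.645751) = 2.645751
x_8 = g(2.645751) = 2.645751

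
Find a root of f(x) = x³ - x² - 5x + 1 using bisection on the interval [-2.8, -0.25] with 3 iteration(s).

f(x) = x³ - x² - 5x + 1
Initial interval: [-2.8, -0.25]

Iteration 1:
  c_1 = (-2.800000 + (-0.250000))/2 = -1.525000
  f(c_1) = f(-1.525000) = 2.752797
  f(a) × f(c) < 0, new interval: [-2.800000, -1.525000]
Iteration 2:
  c_2 = (-2.800000 + (-1.525000))/2 = -2.162500
  f(c_2) = f(-2.162500) = -2.976635
  f(a) × f(c) ≥ 0, new interval: [-2.162500, -1.525000]
Iteration 3:
  c_3 = (-2.162500 + (-1.525000))/2 = -1.843750
  f(c_3) = f(-1.843750) = 0.551666
  f(a) × f(c) < 0, new interval: [-2.162500, -1.843750]

After 3 iteration(s), the approximation is c_3 = -1.843750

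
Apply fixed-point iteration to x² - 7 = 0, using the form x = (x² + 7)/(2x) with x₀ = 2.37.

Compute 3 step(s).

Equation: x² - 7 = 0
Fixed-point form: x = (x² + 7)/(2x)
x₀ = 2.37

x_1 = g(2.370000) = 2.661793
x_2 = g(2.661793) = 2.645800
x_3 = g(2.645800) = 2.645751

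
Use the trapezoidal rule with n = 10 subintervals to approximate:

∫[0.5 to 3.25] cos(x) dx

f(x) = cos(x)
a = 0.5, b = 3.25, n = 10
h = (b - a)/n = 0.275000

Trapezoidal rule: (h/2)[f(x₀) + 2f(x₁) + 2f(x₂) + ... + f(xₙ)]

x_0 = 0.5000, f(x_0) = 0.877583, coefficient = 1
x_1 = 0.7750, f(x_1) = 0.714421, coefficient = 2
x_2 = 1.0500, f(x_2) = 0.497571, coefficient = 2
x_3 = 1.3250, f(x_3) = 0.243329, coefficient = 2
x_4 = 1.6000, f(x_4) = -0.029200, coefficient = 2
x_5 = 1.8750, f(x_5) = -0.299534, coefficient = 2
x_6 = 2.1500, f(x_6) = -0.547358, coefficient = 2
x_7 = 2.4250, f(x_7) = -0.754048, coefficient = 2
x_8 = 2.7000, f(x_8) = -0.904072, coefficient = 2
x_9 = 2.9750, f(x_9) = -0.986156, coefficient = 2
x_10 = 3.2500, f(x_10) = -0.994130, coefficient = 1

I ≈ (0.275000/2) × -4.246638 = -0.583913
Exact value: -0.587621
Error: 0.003708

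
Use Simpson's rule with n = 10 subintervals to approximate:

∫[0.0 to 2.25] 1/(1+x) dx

f(x) = 1/(1+x)
a = 0.0, b = 2.25, n = 10
h = (b - a)/n = 0.225000

Simpson's rule: (h/3)[f(x₀) + 4f(x₁) + 2f(x₂) + ... + f(xₙ)]

x_0 = 0.0000, f(x_0) = 1.000000, coefficient = 1
x_1 = 0.2250, f(x_1) = 0.816327, coefficient = 4
x_2 = 0.4500, f(x_2) = 0.689655, coefficient = 2
x_3 = 0.6750, f(x_3) = 0.597015, coefficient = 4
x_4 = 0.9000, f(x_4) = 0.526316, coefficient = 2
x_5 = 1.1250, f(x_5) = 0.470588, coefficient = 4
x_6 = 1.3500, f(x_6) = 0.425532, coefficient = 2
x_7 = 1.5750, f(x_7) = 0.388350, coefficient = 4
x_8 = 1.8000, f(x_8) = 0.357143, coefficient = 2
x_9 = 2.0250, f(x_9) = 0.330579, coefficient = 4
x_10 = 2.2500, f(x_10) = 0.307692, coefficient = 1

I ≈ (0.225000/3) × 15.716415 = 1.178731
Exact value: 1.178655
Error: 0.000076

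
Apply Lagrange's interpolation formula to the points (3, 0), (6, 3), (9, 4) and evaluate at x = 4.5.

Lagrange interpolation formula:
P(x) = Σ yᵢ × Lᵢ(x)
where Lᵢ(x) = Π_{j≠i} (x - xⱼ)/(xᵢ - xⱼ)

L_0(4.5) = (4.5 - 6)/(3 - 6) × (4.5 - 9)/(3 - 9) = 0.375000
L_1(4.5) = (4.5 - 3)/(6 - 3) × (4.5 - 9)/(6 - 9) = 0.750000
L_2(4.5) = (4.5 - 3)/(9 - 3) × (4.5 - 6)/(9 - 6) = -0.125000

P(4.5) = 0×L_0(4.5) + 3×L_1(4.5) + 4×L_2(4.5)
P(4.5) = 1.750000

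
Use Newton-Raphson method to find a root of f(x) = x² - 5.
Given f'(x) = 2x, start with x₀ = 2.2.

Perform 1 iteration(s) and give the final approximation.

f(x) = x² - 5
f'(x) = 2x
x₀ = 2.2

Newton-Raphson formula: x_{n+1} = x_n - f(x_n)/f'(x_n)

Iteration 1:
  f(2.200000) = -0.160000
  f'(2.200000) = 4.400000
  x_1 = 2.200000 - (-0.160000)/4.400000 = 2.236364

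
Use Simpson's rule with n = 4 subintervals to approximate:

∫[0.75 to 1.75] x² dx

f(x) = x²
a = 0.75, b = 1.75, n = 4
h = (b - a)/n = 0.250000

Simpson's rule: (h/3)[f(x₀) + 4f(x₁) + 2f(x₂) + ... + f(xₙ)]

x_0 = 0.7500, f(x_0) = 0.562500, coefficient = 1
x_1 = 1.0000, f(x_1) = 1.000000, coefficient = 4
x_2 = 1.2500, f(x_2) = 1.562500, coefficient = 2
x_3 = 1.5000, f(x_3) = 2.250000, coefficient = 4
x_4 = 1.7500, f(x_4) = 3.062500, coefficient = 1

I ≈ (0.250000/3) × 19.750000 = 1.645833
Exact value: 1.645833
Error: 0.000000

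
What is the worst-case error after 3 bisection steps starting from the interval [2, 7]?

Bisection error bound: |error| ≤ (b-a)/2^n
|error| ≤ (7 - 2)/2^3 = 5/2^3
|error| ≤ 0.6250000000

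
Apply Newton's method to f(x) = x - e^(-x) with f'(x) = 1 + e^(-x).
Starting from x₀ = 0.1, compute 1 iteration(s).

f(x) = x - e^(-x)
f'(x) = 1 + e^(-x)
x₀ = 0.1

Newton-Raphson formula: x_{n+1} = x_n - f(x_n)/f'(x_n)

Iteration 1:
  f(0.100000) = -0.804837
  f'(0.100000) = 1.904837
  x_1 = 0.100000 - (-0.804837)/1.904837 = 0.522523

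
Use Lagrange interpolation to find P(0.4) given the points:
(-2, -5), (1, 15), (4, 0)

Lagrange interpolation formula:
P(x) = Σ yᵢ × Lᵢ(x)
where Lᵢ(x) = Π_{j≠i} (x - xⱼ)/(xᵢ - xⱼ)

L_0(0.4) = (0.4 - 1)/(-2 - 1) × (0.4 - 4)/(-2 - 4) = 0.120000
L_1(0.4) = (0.4 - (-2))/(1 - (-2)) × (0.4 - 4)/(1 - 4) = 0.960000
L_2(0.4) = (0.4 - (-2))/(4 - (-2)) × (0.4 - 1)/(4 - 1) = -0.080000

P(0.4) = (-5)×L_0(0.4) + 15×L_1(0.4) + 0×L_2(0.4)
P(0.4) = 13.800000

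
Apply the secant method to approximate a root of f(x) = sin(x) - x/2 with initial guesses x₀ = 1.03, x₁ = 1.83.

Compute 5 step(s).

f(x) = sin(x) - x/2
x₀ = 1.03, x₁ = 1.83

Secant formula: x_{n+1} = x_n - f(x_n)(x_n - x_{n-1})/(f(x_n) - f(x_{n-1}))

Iteration 1:
  f(1.030000) = 0.342299
  f(1.830000) = 0.051594
  x_2 = 1.830000 - 0.051594×(1.830000 - 1.030000)/(0.051594 - 0.342299)
       = 1.971984
Iteration 2:
  f(1.830000) = 0.051594
  f(1.971984) = -0.065395
  x_3 = 1.971984 - (-0.065395)×(1.971984 - 1.830000)/(-0.065395 - 0.051594)
       = 1.892618
Iteration 3:
  f(1.971984) = -0.065395
  f(1.892618) = 0.002352
  x_4 = 1.892618 - 0.002352×(1.892618 - 1.971984)/(0.002352 - (-0.065395))
       = 1.895373
Iteration 4:
  f(1.892618) = 0.002352
  f(1.895373) = 0.000099
  x_5 = 1.895373 - 0.000099×(1.895373 - 1.892618)/(0.000099 - 0.002352)
       = 1.895494
Iteration 5:
  f(1.895373) = 0.000099
  f(1.895494) = 0.000000
  x_6 = 1.895494 - 0.000000×(1.895494 - 1.895373)/(0.000000 - 0.000099)
       = 1.895494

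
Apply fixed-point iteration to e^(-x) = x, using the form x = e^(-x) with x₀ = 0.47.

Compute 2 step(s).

Equation: e^(-x) = x
Fixed-point form: x = e^(-x)
x₀ = 0.47

x_1 = g(0.470000) = 0.625002
x_2 = g(0.625002) = 0.535260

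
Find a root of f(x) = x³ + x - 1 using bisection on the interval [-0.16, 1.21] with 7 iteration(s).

f(x) = x³ + x - 1
Initial interval: [-0.16, 1.21]

Iteration 1:
  c_1 = (-0.160000 + 1.210000)/2 = 0.525000
  f(c_1) = f(0.525000) = -0.330297
  f(a) × f(c) ≥ 0, new interval: [0.525000, 1.210000]
Iteration 2:
  c_2 = (0.525000 + 1.210000)/2 = 0.867500
  f(c_2) = f(0.867500) = 0.520343
  f(a) × f(c) < 0, new interval: [0.525000, 0.867500]
Iteration 3:
  c_3 = (0.525000 + 0.867500)/2 = 0.696250
  f(c_3) = f(0.696250) = 0.033767
  f(a) × f(c) < 0, new interval: [0.525000, 0.696250]
Iteration 4:
  c_4 = (0.525000 + 0.696250)/2 = 0.610625
  f(c_4) = f(0.610625) = -0.161696
  f(a) × f(c) ≥ 0, new interval: [0.610625, 0.696250]
Iteration 5:
  c_5 = (0.610625 + 0.696250)/2 = 0.653438
  f(c_5) = f(0.653438) = -0.067557
  f(a) × f(c) ≥ 0, new interval: [0.653438, 0.696250]
Iteration 6:
  c_6 = (0.653438 + 0.696250)/2 = 0.674844
  f(c_6) = f(0.674844) = -0.017823
  f(a) × f(c) ≥ 0, new interval: [0.674844, 0.696250]
Iteration 7:
  c_7 = (0.674844 + 0.696250)/2 = 0.685547
  f(c_7) = f(0.685547) = 0.007736
  f(a) × f(c) < 0, new interval: [0.674844, 0.685547]

After 7 iteration(s), the approximation is c_7 = 0.685547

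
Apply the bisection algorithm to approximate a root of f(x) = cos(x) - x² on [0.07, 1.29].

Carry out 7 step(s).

f(x) = cos(x) - x²
Initial interval: [0.07, 1.29]

Iteration 1:
  c_1 = (0.070000 + 1.290000)/2 = 0.680000
  f(c_1) = f(0.680000) = 0.315173
  f(a) × f(c) ≥ 0, new interval: [0.680000, 1.290000]
Iteration 2:
  c_2 = (0.680000 + 1.290000)/2 = 0.985000
  f(c_2) = f(0.985000) = -0.417362
  f(a) × f(c) < 0, new interval: [0.680000, 0.985000]
Iteration 3:
  c_3 = (0.680000 + 0.985000)/2 = 0.832500
  f(c_3) = f(0.832500) = -0.020027
  f(a) × f(c) < 0, new interval: [0.680000, 0.832500]
Iteration 4:
  c_4 = (0.680000 + 0.832500)/2 = 0.756250
  f(c_4) = f(0.756250) = 0.155500
  f(a) × f(c) ≥ 0, new interval: [0.756250, 0.832500]
Iteration 5:
  c_5 = (0.756250 + 0.832500)/2 = 0.794375
  f(c_5) = f(0.794375) = 0.069699
  f(a) × f(c) ≥ 0, new interval: [0.794375, 0.832500]
Iteration 6:
  c_6 = (0.794375 + 0.832500)/2 = 0.813438
  f(c_6) = f(0.813438) = 0.025324
  f(a) × f(c) ≥ 0, new interval: [0.813438, 0.832500]
Iteration 7:
  c_7 = (0.813438 + 0.832500)/2 = 0.822969
  f(c_7) = f(0.822969) = 0.002770
  f(a) × f(c) ≥ 0, new interval: [0.822969, 0.832500]

After 7 iteration(s), the approximation is c_7 = 0.822969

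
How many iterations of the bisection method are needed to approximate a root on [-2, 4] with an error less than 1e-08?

We need (b-a)/2^n ≤ 1e-08
(4 - (-2))/2^n ≤ 1e-08
6/2^n ≤ 1e-08
2^n ≥ 600000000
n ≥ log₂(600000000) = 29.16
n ≥ 30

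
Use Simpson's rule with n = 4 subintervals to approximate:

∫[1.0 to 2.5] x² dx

f(x) = x²
a = 1.0, b = 2.5, n = 4
h = (b - a)/n = 0.375000

Simpson's rule: (h/3)[f(x₀) + 4f(x₁) + 2f(x₂) + ... + f(xₙ)]

x_0 = 1.0000, f(x_0) = 1.000000, coefficient = 1
x_1 = 1.3750, f(x_1) = 1.890625, coefficient = 4
x_2 = 1.7500, f(x_2) = 3.062500, coefficient = 2
x_3 = 2.1250, f(x_3) = 4.515625, coefficient = 4
x_4 = 2.5000, f(x_4) = 6.250000, coefficient = 1

I ≈ (0.375000/3) × 39.000000 = 4.875000
Exact value: 4.875000
Error: 0.000000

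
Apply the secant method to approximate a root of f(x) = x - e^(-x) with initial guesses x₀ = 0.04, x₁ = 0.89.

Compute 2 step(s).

f(x) = x - e^(-x)
x₀ = 0.04, x₁ = 0.89

Secant formula: x_{n+1} = x_n - f(x_n)(x_n - x_{n-1})/(f(x_n) - f(x_{n-1}))

Iteration 1:
  f(0.040000) = -0.920789
  f(0.890000) = 0.479344
  x_2 = 0.890000 - 0.479344×(0.890000 - 0.040000)/(0.479344 - (-0.920789))
       = 0.598997
Iteration 2:
  f(0.890000) = 0.479344
  f(0.598997) = 0.049635
  x_3 = 0.598997 - 0.049635×(0.598997 - 0.890000)/(0.049635 - 0.479344)
       = 0.565384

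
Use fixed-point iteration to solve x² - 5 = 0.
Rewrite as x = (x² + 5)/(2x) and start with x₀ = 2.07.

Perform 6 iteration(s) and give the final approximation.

Equation: x² - 5 = 0
Fixed-point form: x = (x² + 5)/(2x)
x₀ = 2.07

x_1 = g(2.070000) = 2.242729
x_2 = g(2.242729) = 2.236078
x_3 = g(2.236078) = 2.236068
x_4 = g(2.236068) = 2.236068
x_5 = g(2.236068) = 2.236068
x_6 = g(2.236068) = 2.236068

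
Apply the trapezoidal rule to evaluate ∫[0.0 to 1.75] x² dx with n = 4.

f(x) = x²
a = 0.0, b = 1.75, n = 4
h = (b - a)/n = 0.437500

Trapezoidal rule: (h/2)[f(x₀) + 2f(x₁) + 2f(x₂) + ... + f(xₙ)]

x_0 = 0.0000, f(x_0) = 0.000000, coefficient = 1
x_1 = 0.4375, f(x_1) = 0.191406, coefficient = 2
x_2 = 0.8750, f(x_2) = 0.765625, coefficient = 2
x_3 = 1.3125, f(x_3) = 1.722656, coefficient = 2
x_4 = 1.7500, f(x_4) = 3.062500, coefficient = 1

I ≈ (0.437500/2) × 8.421875 = 1.842285
Exact value: 1.786458
Error: 0.055827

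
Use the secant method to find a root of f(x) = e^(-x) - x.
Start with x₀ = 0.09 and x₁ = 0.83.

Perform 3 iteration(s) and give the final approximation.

f(x) = e^(-x) - x
x₀ = 0.09, x₁ = 0.83

Secant formula: x_{n+1} = x_n - f(x_n)(x_n - x_{n-1})/(f(x_n) - f(x_{n-1}))

Iteration 1:
  f(0.090000) = 0.823931
  f(0.830000) = -0.393951
  x_2 = 0.830000 - (-0.393951)×(0.830000 - 0.090000)/(-0.393951 - 0.823931)
       = 0.590631
Iteration 2:
  f(0.830000) = -0.393951
  f(0.590631) = -0.036653
  x_3 = 0.590631 - (-0.036653)×(0.590631 - 0.830000)/(-0.036653 - (-0.393951))
       = 0.566075
Iteration 3:
  f(0.590631) = -0.036653
  f(0.566075) = 0.001674
  x_4 = 0.566075 - 0.001674×(0.566075 - 0.590631)/(0.001674 - (-0.036653))
       = 0.567148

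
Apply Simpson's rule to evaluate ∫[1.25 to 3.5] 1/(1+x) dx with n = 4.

f(x) = 1/(1+x)
a = 1.25, b = 3.5, n = 4
h = (b - a)/n = 0.562500

Simpson's rule: (h/3)[f(x₀) + 4f(x₁) + 2f(x₂) + ... + f(xₙ)]

x_0 = 1.2500, f(x_0) = 0.444444, coefficient = 1
x_1 = 1.8125, f(x_1) = 0.355556, coefficient = 4
x_2 = 2.3750, f(x_2) = 0.296296, coefficient = 2
x_3 = 2.9375, f(x_3) = 0.253968, coefficient = 4
x_4 = 3.5000, f(x_4) = 0.222222, coefficient = 1

I ≈ (0.562500/3) × 3.697354 = 0.693254
Exact value: 0.693147
Error: 0.000107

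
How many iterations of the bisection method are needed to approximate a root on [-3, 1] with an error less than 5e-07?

We need (b-a)/2^n ≤ 5e-07
(1 - (-3))/2^n ≤ 5e-07
4/2^n ≤ 5e-07
2^n ≥ 8000000
n ≥ log₂(8000000) = 22.93
n ≥ 23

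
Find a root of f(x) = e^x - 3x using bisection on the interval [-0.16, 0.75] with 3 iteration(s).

f(x) = e^x - 3x
Initial interval: [-0.16, 0.75]

Iteration 1:
  c_1 = (-0.160000 + 0.750000)/2 = 0.295000
  f(c_1) = f(0.295000) = 0.458126
  f(a) × f(c) ≥ 0, new interval: [0.295000, 0.750000]
Iteration 2:
  c_2 = (0.295000 + 0.750000)/2 = 0.522500
  f(c_2) = f(0.522500) = 0.118738
  f(a) × f(c) ≥ 0, new interval: [0.522500, 0.750000]
Iteration 3:
  c_3 = (0.522500 + 0.750000)/2 = 0.636250
  f(c_3) = f(0.636250) = -0.019368
  f(a) × f(c) < 0, new interval: [0.522500, 0.636250]

After 3 iteration(s), the approximation is c_3 = 0.636250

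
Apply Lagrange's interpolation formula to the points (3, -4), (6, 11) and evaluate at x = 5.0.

Lagrange interpolation formula:
P(x) = Σ yᵢ × Lᵢ(x)
where Lᵢ(x) = Π_{j≠i} (x - xⱼ)/(xᵢ - xⱼ)

L_0(5.0) = (5.0 - 6)/(3 - 6) = 0.333333
L_1(5.0) = (5.0 - 3)/(6 - 3) = 0.666667

P(5.0) = (-4)×L_0(5.0) + 11×L_1(5.0)
P(5.0) = 6.000000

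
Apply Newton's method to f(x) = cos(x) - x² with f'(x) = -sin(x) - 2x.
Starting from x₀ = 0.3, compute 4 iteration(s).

f(x) = cos(x) - x²
f'(x) = -sin(x) - 2x
x₀ = 0.3

Newton-Raphson formula: x_{n+1} = x_n - f(x_n)/f'(x_n)

Iteration 1:
  f(0.300000) = 0.865336
  f'(0.300000) = -0.895520
  x_1 = 0.300000 - 0.865336/(-0.895520) = 1.266295
Iteration 2:
  f(1.266295) = -1.303685
  f'(1.266295) = -3.486586
  x_2 = 1.266295 - (-1.303685)/(-3.486586) = 0.892380
Iteration 3:
  f(0.892380) = -0.168782
  f'(0.892380) = -2.563329
  x_3 = 0.892380 - (-0.168782)/(-2.563329) = 0.826535
Iteration 4:
  f(0.826535) = -0.005733
  f'(0.826535) = -2.388660
  x_4 = 0.826535 - (-0.005733)/(-2.388660) = 0.824136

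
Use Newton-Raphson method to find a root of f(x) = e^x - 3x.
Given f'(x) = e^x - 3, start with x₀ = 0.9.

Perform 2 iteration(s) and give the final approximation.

f(x) = e^x - 3x
f'(x) = e^x - 3
x₀ = 0.9

Newton-Raphson formula: x_{n+1} = x_n - f(x_n)/f'(x_n)

Iteration 1:
  f(0.900000) = -0.240397
  f'(0.900000) = -0.540397
  x_1 = 0.900000 - (-0.240397)/(-0.540397) = 0.455148
Iteration 2:
  f(0.455148) = 0.210963
  f'(0.455148) = -1.423594
  x_2 = 0.455148 - 0.210963/(-1.423594) = 0.603338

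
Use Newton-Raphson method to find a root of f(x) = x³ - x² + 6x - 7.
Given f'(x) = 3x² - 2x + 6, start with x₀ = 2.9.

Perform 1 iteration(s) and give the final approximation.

f(x) = x³ - x² + 6x - 7
f'(x) = 3x² - 2x + 6
x₀ = 2.9

Newton-Raphson formula: x_{n+1} = x_n - f(x_n)/f'(x_n)

Iteration 1:
  f(2.900000) = 26.379000
  f'(2.900000) = 25.430000
  x_1 = 2.900000 - 26.379000/25.430000 = 1.862682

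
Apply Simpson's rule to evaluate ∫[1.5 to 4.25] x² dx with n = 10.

f(x) = x²
a = 1.5, b = 4.25, n = 10
h = (b - a)/n = 0.275000

Simpson's rule: (h/3)[f(x₀) + 4f(x₁) + 2f(x₂) + ... + f(xₙ)]

x_0 = 1.5000, f(x_0) = 2.250000, coefficient = 1
x_1 = 1.7750, f(x_1) = 3.150625, coefficient = 4
x_2 = 2.0500, f(x_2) = 4.202500, coefficient = 2
x_3 = 2.3250, f(x_3) = 5.405625, coefficient = 4
x_4 = 2.6000, f(x_4) = 6.760000, coefficient = 2
x_5 = 2.8750, f(x_5) = 8.265625, coefficient = 4
x_6 = 3.1500, f(x_6) = 9.922500, coefficient = 2
x_7 = 3.4250, f(x_7) = 11.730625, coefficient = 4
x_8 = 3.7000, f(x_8) = 13.690000, coefficient = 2
x_9 = 3.9750, f(x_9) = 15.800625, coefficient = 4
x_10 = 4.2500, f(x_10) = 18.062500, coefficient = 1

I ≈ (0.275000/3) × 266.875000 = 24.463542
Exact value: 24.463542
Error: 0.000000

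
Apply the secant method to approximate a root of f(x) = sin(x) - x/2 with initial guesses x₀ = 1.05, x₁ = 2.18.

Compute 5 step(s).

f(x) = sin(x) - x/2
x₀ = 1.05, x₁ = 2.18

Secant formula: x_{n+1} = x_n - f(x_n)(x_n - x_{n-1})/(f(x_n) - f(x_{n-1}))

Iteration 1:
  f(1.050000) = 0.342423
  f(2.180000) = -0.269896
  x_2 = 2.180000 - (-0.269896)×(2.180000 - 1.050000)/(-0.269896 - 0.342423)
       = 1.681922
Iteration 2:
  f(2.180000) = -0.269896
  f(1.681922) = 0.152871
  x_3 = 1.681922 - 0.152871×(1.681922 - 2.180000)/(0.152871 - (-0.269896))
       = 1.862025
Iteration 3:
  f(1.681922) = 0.152871
  f(1.862025) = 0.026879
  x_4 = 1.862025 - 0.026879×(1.862025 - 1.681922)/(0.026879 - 0.152871)
       = 1.900449
Iteration 4:
  f(1.862025) = 0.026879
  f(1.900449) = -0.004069
  x_5 = 1.900449 - (-0.004069)×(1.900449 - 1.862025)/(-0.004069 - 0.026879)
       = 1.895396
Iteration 5:
  f(1.900449) = -0.004069
  f(1.895396) = 0.000080
  x_6 = 1.895396 - 0.000080×(1.895396 - 1.900449)/(0.000080 - (-0.004069))
       = 1.895494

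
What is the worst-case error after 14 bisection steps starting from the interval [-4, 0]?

Bisection error bound: |error| ≤ (b-a)/2^n
|error| ≤ (0 - (-4))/2^14 = 4/2^14
|error| ≤ 0.0002441406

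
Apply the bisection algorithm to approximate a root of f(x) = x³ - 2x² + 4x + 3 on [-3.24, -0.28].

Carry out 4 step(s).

f(x) = x³ - 2x² + 4x + 3
Initial interval: [-3.24, -0.28]

Iteration 1:
  c_1 = (-3.240000 + (-0.280000))/2 = -1.760000
  f(c_1) = f(-1.760000) = -15.686976
  f(a) × f(c) ≥ 0, new interval: [-1.760000, -0.280000]
Iteration 2:
  c_2 = (-1.760000 + (-0.280000))/2 = -1.020000
  f(c_2) = f(-1.020000) = -4.222008
  f(a) × f(c) ≥ 0, new interval: [-1.020000, -0.280000]
Iteration 3:
  c_3 = (-1.020000 + (-0.280000))/2 = -0.650000
  f(c_3) = f(-0.650000) = -0.719625
  f(a) × f(c) ≥ 0, new interval: [-0.650000, -0.280000]
Iteration 4:
  c_4 = (-0.650000 + (-0.280000))/2 = -0.465000
  f(c_4) = f(-0.465000) = 0.607005
  f(a) × f(c) < 0, new interval: [-0.650000, -0.465000]

After 4 iteration(s), the approximation is c_4 = -0.465000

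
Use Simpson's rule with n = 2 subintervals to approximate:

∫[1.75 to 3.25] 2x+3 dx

f(x) = 2x+3
a = 1.75, b = 3.25, n = 2
h = (b - a)/n = 0.750000

Simpson's rule: (h/3)[f(x₀) + 4f(x₁) + 2f(x₂) + ... + f(xₙ)]

x_0 = 1.7500, f(x_0) = 6.500000, coefficient = 1
x_1 = 2.5000, f(x_1) = 8.000000, coefficient = 4
x_2 = 3.2500, f(x_2) = 9.500000, coefficient = 1

I ≈ (0.750000/3) × 48.000000 = 12.000000
Exact value: 12.000000
Error: 0.000000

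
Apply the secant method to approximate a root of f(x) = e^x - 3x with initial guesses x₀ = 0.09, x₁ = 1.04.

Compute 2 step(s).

f(x) = e^x - 3x
x₀ = 0.09, x₁ = 1.04

Secant formula: x_{n+1} = x_n - f(x_n)(x_n - x_{n-1})/(f(x_n) - f(x_{n-1}))

Iteration 1:
  f(0.090000) = 0.824174
  f(1.040000) = -0.290783
  x_2 = 1.040000 - (-0.290783)×(1.040000 - 0.090000)/(-0.290783 - 0.824174)
       = 0.792238
Iteration 2:
  f(1.040000) = -0.290783
  f(0.792238) = -0.168381
  x_3 = 0.792238 - (-0.168381)×(0.792238 - 1.040000)/(-0.168381 - (-0.290783))
       = 0.451407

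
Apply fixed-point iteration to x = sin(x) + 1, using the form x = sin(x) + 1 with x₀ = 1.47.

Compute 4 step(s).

Equation: x = sin(x) + 1
Fixed-point form: x = sin(x) + 1
x₀ = 1.47

x_1 = g(1.470000) = 1.994924
x_2 = g(1.994924) = 1.911398
x_3 = g(1.911398) = 1.942554
x_4 = g(1.942554) = 1.931690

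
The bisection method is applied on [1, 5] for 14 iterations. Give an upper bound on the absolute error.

Bisection error bound: |error| ≤ (b-a)/2^n
|error| ≤ (5 - 1)/2^14 = 4/2^14
|error| ≤ 0.0002441406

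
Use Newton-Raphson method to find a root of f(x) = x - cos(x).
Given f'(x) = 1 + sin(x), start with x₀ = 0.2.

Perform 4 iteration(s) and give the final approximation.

f(x) = x - cos(x)
f'(x) = 1 + sin(x)
x₀ = 0.2

Newton-Raphson formula: x_{n+1} = x_n - f(x_n)/f'(x_n)

Iteration 1:
  f(0.200000) = -0.780067
  f'(0.200000) = 1.198669
  x_1 = 0.200000 - (-0.780067)/1.198669 = 0.850777
Iteration 2:
  f(0.850777) = 0.191378
  f'(0.850777) = 1.751793
  x_2 = 0.850777 - 0.191378/1.751793 = 0.741530
Iteration 3:
  f(0.741530) = 0.004094
  f'(0.741530) = 1.675417
  x_3 = 0.741530 - 0.004094/1.675417 = 0.739086
Iteration 4:
  f(0.739086) = 0.000002
  f'(0.739086) = 1.673613
  x_4 = 0.739086 - 0.000002/1.673613 = 0.739085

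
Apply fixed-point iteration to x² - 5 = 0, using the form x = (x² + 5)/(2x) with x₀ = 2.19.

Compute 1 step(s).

Equation: x² - 5 = 0
Fixed-point form: x = (x² + 5)/(2x)
x₀ = 2.19

x_1 = g(2.190000) = 2.236553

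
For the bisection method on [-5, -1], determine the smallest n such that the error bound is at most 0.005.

We need (b-a)/2^n ≤ 0.005
(-1 - (-5))/2^n ≤ 0.005
4/2^n ≤ 0.005
2^n ≥ 800
n ≥ log₂(800) = 9.64
n ≥ 10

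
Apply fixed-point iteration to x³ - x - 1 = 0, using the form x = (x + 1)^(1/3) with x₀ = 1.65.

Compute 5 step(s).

Equation: x³ - x - 1 = 0
Fixed-point form: x = (x + 1)^(1/3)
x₀ = 1.65

x_1 = g(1.650000) = 1.383828
x_2 = g(1.383828) = 1.335852
x_3 = g(1.335852) = 1.326829
x_4 = g(1.326829) = 1.325119
x_5 = g(1.325119) = 1.324794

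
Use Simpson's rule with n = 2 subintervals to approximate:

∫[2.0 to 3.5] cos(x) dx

f(x) = cos(x)
a = 2.0, b = 3.5, n = 2
h = (b - a)/n = 0.750000

Simpson's rule: (h/3)[f(x₀) + 4f(x₁) + 2f(x₂) + ... + f(xₙ)]

x_0 = 2.0000, f(x_0) = -0.416147, coefficient = 1
x_1 = 2.7500, f(x_1) = -0.924302, coefficient = 4
x_2 = 3.5000, f(x_2) = -0.936457, coefficient = 1

I ≈ (0.750000/3) × -5.049813 = -1.262453
Exact value: -1.260081
Error: 0.002373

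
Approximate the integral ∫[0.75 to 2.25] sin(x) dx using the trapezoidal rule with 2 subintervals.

f(x) = sin(x)
a = 0.75, b = 2.25, n = 2
h = (b - a)/n = 0.750000

Trapezoidal rule: (h/2)[f(x₀) + 2f(x₁) + 2f(x₂) + ... + f(xₙ)]

x_0 = 0.7500, f(x_0) = 0.681639, coefficient = 1
x_1 = 1.5000, f(x_1) = 0.997495, coefficient = 2
x_2 = 2.2500, f(x_2) = 0.778073, coefficient = 1

I ≈ (0.750000/2) × 3.454702 = 1.295513
Exact value: 1.359862
Error: 0.064349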